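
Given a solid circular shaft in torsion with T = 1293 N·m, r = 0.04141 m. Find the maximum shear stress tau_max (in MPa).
Model: a solid circular shaft in torsion, so tau_max = (2·T) / (π·r^3).
Substitute:
  tau_max = (2 × 1293) / (π × 0.04141^3)
  tau_max = 1.159 × 10⁷ Pa
Convert: tau_max = 1.159 × 10⁷ Pa = 11.59 MPa
Final answer: tau_max = 11.59 MPa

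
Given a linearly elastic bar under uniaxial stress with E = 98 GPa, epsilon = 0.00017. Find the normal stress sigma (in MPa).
Model: a linearly elastic bar under uniaxial stress, so sigma = E·epsilon.
Convert to SI units:
  E = 98 GPa = 9.8 × 10¹⁰ Pa
Substitute:
  sigma = (9.8 × 10¹⁰) × 0.00017
  sigma = 1.666 × 10⁷ Pa
Convert: sigma = 1.666 × 10⁷ Pa = 16.66 MPa
Final answer: sigma = 16.66 MPa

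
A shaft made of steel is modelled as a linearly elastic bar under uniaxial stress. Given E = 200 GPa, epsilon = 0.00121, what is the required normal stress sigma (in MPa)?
Model: a linearly elastic bar under uniaxial stress, so epsilon = sigma / E.
Solve for sigma: sigma = epsilon·E.
Convert to SI units:
  E = 200 GPa = 2 × 10¹¹ Pa
Substitute:
  sigma = 0.00121 × (2 × 10¹¹)
  sigma = 2.42 × 10⁸ Pa
Convert: sigma = 2.42 × 10⁸ Pa = 242 MPa
Final answer: sigma = 242 MPa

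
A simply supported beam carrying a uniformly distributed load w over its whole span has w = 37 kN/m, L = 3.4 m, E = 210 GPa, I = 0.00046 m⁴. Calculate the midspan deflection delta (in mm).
Model: a simply supported beam carrying a uniformly distributed load w over its whole span, so delta = (5·w·L^4) / (384·E·I).
Convert to SI units:
  w = 37 kN/m = 37000 N/m
  E = 210 GPa = 2.1 × 10¹¹ Pa
Substitute:
  delta = (5 × 37000 × 3.4^4) / (384 × (2.1 × 10¹¹) × 0.00046)
  delta = 0.0006665 m
Convert: delta = 0.0006665 m = 0.6665 mm
Final answer: delta = 0.6665 mm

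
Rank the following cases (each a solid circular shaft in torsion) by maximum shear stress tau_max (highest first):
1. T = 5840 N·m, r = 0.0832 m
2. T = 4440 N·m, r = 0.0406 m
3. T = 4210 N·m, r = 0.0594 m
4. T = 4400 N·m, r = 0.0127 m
Model: a solid circular shaft in torsion, so tau_max = (2·T) / (π·r^3) (SI units).
  Case 1: tau_max = (2 × 5840) / (π × 0.0832^3) = 6.455 × 10⁶ Pa = 6.455 MPa
  Case 2: tau_max = (2 × 4440) / (π × 0.0406^3) = 4.224 × 10⁷ Pa = 42.24 MPa
  Case 3: tau_max = (2 × 4210) / (π × 0.0594^3) = 1.279 × 10⁷ Pa = 12.79 MPa
  Case 4: tau_max = (2 × 4400) / (π × 0.0127^3) = 1.367 × 10⁹ Pa = 1367 MPa
Ordering: 1367 MPa (case 4) > 42.24 MPa (case 2) > 12.79 MPa (case 3) > 6.455 MPa (case 1)
Final answer: 4, 2, 3, 1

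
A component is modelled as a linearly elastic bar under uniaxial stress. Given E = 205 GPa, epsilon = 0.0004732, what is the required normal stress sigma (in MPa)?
Model: a linearly elastic bar under uniaxial stress, so epsilon = sigma / E.
Solve for sigma: sigma = epsilon·E.
Convert to SI units:
  E = 205 GPa = 2.05 × 10¹¹ Pa
Substitute:
  sigma = 0.0004732 × (2.05 × 10¹¹)
  sigma = 9.701 × 10⁷ Pa
Convert: sigma = 9.701 × 10⁷ Pa = 97.01 MPa
Final answer: sigma = 97.01 MPa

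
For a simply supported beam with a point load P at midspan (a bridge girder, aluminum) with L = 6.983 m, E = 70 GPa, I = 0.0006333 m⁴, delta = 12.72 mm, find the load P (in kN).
Model: a simply supported beam with a point load P at midspan, so delta = (P·L^3) / (48·E·I).
Solve for P: P = (48·delta·E·I) / L^3.
Convert to SI units:
  E = 70 GPa = 7 × 10¹⁰ Pa
  delta = 12.72 mm = 0.01272 m
Substitute:
  P = (48 × 0.01272 × (7 × 10¹⁰) × 0.0006333) / 6.983^3
  P = 79490 N
Convert: P = 79490 N = 79.49 kN
Final answer: P = 79.49 kN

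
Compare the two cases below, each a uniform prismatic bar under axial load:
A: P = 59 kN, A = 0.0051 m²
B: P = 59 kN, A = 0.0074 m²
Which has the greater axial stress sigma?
Model: a uniform prismatic bar under axial load, so sigma = P / A (SI units).
  A: sigma = 59000 / 0.0051 = 1.157 × 10⁷ Pa = 11.57 MPa
  B: sigma = 59000 / 0.0074 = 7.973 × 10⁶ Pa = 7.973 MPa
11.57 MPa > 7.973 MPa, so A is larger.
Final answer: A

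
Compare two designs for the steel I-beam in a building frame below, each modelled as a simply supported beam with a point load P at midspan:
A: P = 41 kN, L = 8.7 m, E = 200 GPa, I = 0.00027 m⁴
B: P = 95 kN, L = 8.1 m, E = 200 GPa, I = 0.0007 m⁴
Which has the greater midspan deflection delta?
Model: a simply supported beam with a point load P at midspan, so delta = (P·L^3) / (48·E·I) (SI units).
  A: delta = (41000 × 8.7^3) / (48 × (2 × 10¹¹) × 0.00027) = 0.01042 m = 10.42 mm
  B: delta = (95000 × 8.1^3) / (48 × (2 × 10¹¹) × 0.0007) = 0.007513 m = 7.513 mm
10.42 mm > 7.513 mm, so A is larger.
Final answer: A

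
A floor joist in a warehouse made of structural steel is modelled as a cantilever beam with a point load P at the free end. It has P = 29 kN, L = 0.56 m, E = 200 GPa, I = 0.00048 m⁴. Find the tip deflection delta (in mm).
Model: a cantilever beam with a point load P at the free end, so delta = (P·L^3) / (3·E·I).
Convert to SI units:
  P = 29 kN = 29000 N
  E = 200 GPa = 2 × 10¹¹ Pa
Substitute:
  delta = (29000 × 0.56^3) / (3 × (2 × 10¹¹) × 0.00048)
  delta = 1.768 × 10⁻⁵ m
Convert: delta = 1.768 × 10⁻⁵ m = 0.01768 mm
Final answer: delta = 0.01768 mm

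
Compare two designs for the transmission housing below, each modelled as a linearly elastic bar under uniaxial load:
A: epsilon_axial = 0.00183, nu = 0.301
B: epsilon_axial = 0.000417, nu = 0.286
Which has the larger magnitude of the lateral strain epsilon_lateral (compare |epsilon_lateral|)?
Model: a linearly elastic bar under uniaxial load, so epsilon_lateral = -nu·epsilon_axial (SI units).
  A: epsilon_lateral = -(0.301 × 0.00183) = -0.0005508
  B: epsilon_lateral = -(0.286 × 0.000417) = -0.0001193
|epsilon_lateral|: A = 0.0005508, B = 0.0001193, so A is larger in magnitude.
Final answer: A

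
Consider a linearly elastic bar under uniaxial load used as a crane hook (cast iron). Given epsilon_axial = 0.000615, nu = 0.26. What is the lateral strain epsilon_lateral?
Model: a linearly elastic bar under uniaxial load, so epsilon_lateral = -nu·epsilon_axial.
Substitute:
  epsilon_lateral = -(0.26 × 0.000615)
  epsilon_lateral = -0.0001599
Final answer: epsilon_lateral = -0.0001599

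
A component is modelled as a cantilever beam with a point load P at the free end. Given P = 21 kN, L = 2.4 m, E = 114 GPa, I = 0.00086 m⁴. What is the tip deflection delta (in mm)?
Model: a cantilever beam with a point load P at the free end, so delta = (P·L^3) / (3·E·I).
Convert to SI units:
  P = 21 kN = 21000 N
  E = 114 GPa = 1.14 × 10¹¹ Pa
Substitute:
  delta = (21000 × 2.4^3) / (3 × (1.14 × 10¹¹) × 0.00086)
  delta = 0.000987 m
Convert: delta = 0.000987 m = 0.987 mm
Final answer: delta = 0.987 mm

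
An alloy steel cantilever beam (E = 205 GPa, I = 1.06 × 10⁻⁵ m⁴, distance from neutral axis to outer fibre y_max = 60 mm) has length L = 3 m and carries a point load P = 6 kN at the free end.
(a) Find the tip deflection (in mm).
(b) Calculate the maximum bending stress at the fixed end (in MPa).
(a) Tip deflection of a cantilever with an end point load: δ = P·L^3 / (3·E·I). Convert P = 6 kN = 6000 N, E = 205 GPa = 2.05 × 10¹¹ Pa.
  δ = (6000 × 3^3) / (3 × (2.05 × 10¹¹) × (1.06 × 10⁻⁵)) = 0.02485 m = 24.85 mm
(b) Maximum bending moment at the fixed end: M = P·L = 6000 × 3 = 18000 N·m. Convert y_max = 60 mm = 0.06 m.
  σ = M·y_max / I = (18000 × 0.06) / (1.06 × 10⁻⁵) = 1.019 × 10⁸ Pa = 101.9 MPa
Final answer: (a) δ = 24.85 mm, (b) σ = 101.9 MPa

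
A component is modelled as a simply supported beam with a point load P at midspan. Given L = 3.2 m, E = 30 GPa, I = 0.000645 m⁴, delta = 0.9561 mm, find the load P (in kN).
Model: a simply supported beam with a point load P at midspan, so delta = (P·L^3) / (48·E·I).
Solve for P: P = (48·delta·E·I) / L^3.
Convert to SI units:
  E = 30 GPa = 3 × 10¹⁰ Pa
  delta = 0.9561 mm = 0.0009561 m
Substitute:
  P = (48 × 0.0009561 × (3 × 10¹⁰) × 0.000645) / 3.2^3
  P = 27100 N
Convert: P = 27100 N = 27.1 kN
Final answer: P = 27.1 kN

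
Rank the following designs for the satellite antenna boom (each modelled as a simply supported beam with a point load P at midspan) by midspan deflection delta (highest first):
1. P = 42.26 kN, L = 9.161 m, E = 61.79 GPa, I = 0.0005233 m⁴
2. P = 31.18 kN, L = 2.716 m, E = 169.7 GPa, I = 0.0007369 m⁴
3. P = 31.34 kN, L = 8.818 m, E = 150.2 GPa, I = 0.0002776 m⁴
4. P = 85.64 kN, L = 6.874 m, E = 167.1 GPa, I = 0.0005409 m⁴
Model: a simply supported beam with a point load P at midspan, so delta = (P·L^3) / (48·E·I) (SI units).
  Case 1: delta = (42260 × 9.161^3) / (48 × (6.179 × 10¹⁰) × 0.0005233) = 0.02093 m = 20.93 mm
  Case 2: delta = (31180 × 2.716^3) / (48 × (1.697 × 10¹¹) × 0.0007369) = 0.0001041 m = 0.1041 mm
  Case 3: delta = (31340 × 8.818^3) / (48 × (1.502 × 10¹¹) × 0.0002776) = 0.01074 m = 10.74 mm
  Case 4: delta = (85640 × 6.874^3) / (48 × (1.671 × 10¹¹) × 0.0005409) = 0.006412 m = 6.412 mm
Ordering: 20.93 mm (case 1) > 10.74 mm (case 3) > 6.412 mm (case 4) > 0.1041 mm (case 2)
Final answer: 1, 3, 4, 2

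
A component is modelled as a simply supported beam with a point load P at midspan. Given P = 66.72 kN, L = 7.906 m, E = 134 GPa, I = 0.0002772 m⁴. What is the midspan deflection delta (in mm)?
Model: a simply supported beam with a point load P at midspan, so delta = (P·L^3) / (48·E·I).
Convert to SI units:
  P = 66.72 kN = 66720 N
  E = 134 GPa = 1.34 × 10¹¹ Pa
Substitute:
  delta = (66720 × 7.906^3) / (48 × (1.34 × 10¹¹) × 0.0002772)
  delta = 0.01849 m
Convert: delta = 0.01849 m = 18.49 mm
Final answer: delta = 18.49 mm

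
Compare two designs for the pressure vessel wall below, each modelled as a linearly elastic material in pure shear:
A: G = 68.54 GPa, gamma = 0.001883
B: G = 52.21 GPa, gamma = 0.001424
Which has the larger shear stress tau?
Model: a linearly elastic material in pure shear, so tau = G·gamma (SI units).
  A: tau = (6.854 × 10¹⁰) × 0.001883 = 1.291 × 10⁸ Pa = 129.1 MPa
  B: tau = (5.221 × 10¹⁰) × 0.001424 = 7.435 × 10⁷ Pa = 74.35 MPa
129.1 MPa > 74.35 MPa, so A is larger.
Final answer: A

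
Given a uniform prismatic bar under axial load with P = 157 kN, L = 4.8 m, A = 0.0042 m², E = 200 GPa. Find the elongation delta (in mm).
Model: a uniform prismatic bar under axial load, so delta = (P·L) / (A·E).
Convert to SI units:
  P = 157 kN = 157000 N
  E = 200 GPa = 2 × 10¹¹ Pa
Substitute:
  delta = (157000 × 4.8) / (0.0042 × (2 × 10¹¹))
  delta = 0.0008971 m
Convert: delta = 0.0008971 m = 0.8971 mm
Final answer: delta = 0.8971 mm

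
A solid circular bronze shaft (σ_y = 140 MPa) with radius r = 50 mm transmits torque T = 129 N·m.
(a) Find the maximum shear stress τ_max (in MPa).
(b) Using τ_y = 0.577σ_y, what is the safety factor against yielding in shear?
(a) For a solid circular shaft, τ_max = T·r/J with J = π·r^4/2, i.e. τ_max = 2·T / (π·r^3). Convert r = 50 mm = 0.05 m.
  τ_max = (2 × 129) / (π × 0.05^3) = 657000 Pa = 0.657 MPa
(b) τ_y = 0.577 × 140 = 80.78 MPa
  SF = τ_y/τ_max = 80.78 / 0.657 = 123
Final answer: (a) τ_max = 0.657 MPa, (b) SF = 123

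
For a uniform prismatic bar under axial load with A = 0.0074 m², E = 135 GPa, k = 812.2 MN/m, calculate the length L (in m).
Model: a uniform prismatic bar under axial load, so k = (A·E) / L.
Solve for L: L = (A·E) / k.
Convert to SI units:
  E = 135 GPa = 1.35 × 10¹¹ Pa
  k = 812.2 MN/m = 8.122 × 10⁸ N/m
Substitute:
  L = (0.0074 × (1.35 × 10¹¹)) / (8.122 × 10⁸)
  L = 1.23 m
Final answer: L = 1.23 m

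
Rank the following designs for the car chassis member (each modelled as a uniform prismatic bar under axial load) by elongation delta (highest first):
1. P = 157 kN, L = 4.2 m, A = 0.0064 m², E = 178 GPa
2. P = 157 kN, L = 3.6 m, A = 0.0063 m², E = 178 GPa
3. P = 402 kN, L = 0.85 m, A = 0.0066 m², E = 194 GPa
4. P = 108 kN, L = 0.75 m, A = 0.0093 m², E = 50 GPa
Model: a uniform prismatic bar under axial load, so delta = (P·L) / (A·E) (SI units).
  Case 1: delta = (157000 × 4.2) / (0.0064 × (1.78 × 10¹¹)) = 0.0005788 m = 0.5788 mm
  Case 2: delta = (157000 × 3.6) / (0.0063 × (1.78 × 10¹¹)) = 0.000504 m = 0.504 mm
  Case 3: delta = (402000 × 0.85) / (0.0066 × (1.94 × 10¹¹)) = 0.0002669 m = 0.2669 mm
  Case 4: delta = (108000 × 0.75) / (0.0093 × (5 × 10¹⁰)) = 0.0001742 m = 0.1742 mm
Ordering: 0.5788 mm (case 1) > 0.504 mm (case 2) > 0.2669 mm (case 3) > 0.1742 mm (case 4)
Final answer: 1, 2, 3, 4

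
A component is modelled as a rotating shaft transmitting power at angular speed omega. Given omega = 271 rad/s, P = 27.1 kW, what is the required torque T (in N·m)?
Model: a rotating shaft transmitting power at angular speed omega, so P = T·omega.
Solve for T: T = P / omega.
Convert to SI units:
  P = 27.1 kW = 27100 W
Substitute:
  T = 27100 / 271
  T = 100 N·m
Final answer: T = 100 N·m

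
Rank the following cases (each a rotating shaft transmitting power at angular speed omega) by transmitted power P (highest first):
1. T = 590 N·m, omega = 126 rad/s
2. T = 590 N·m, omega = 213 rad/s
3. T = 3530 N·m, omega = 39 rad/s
Model: a rotating shaft transmitting power at angular speed omega, so P = T·omega (SI units).
  Case 1: P = 590 × 126 = 74340 W = 74.34 kW
  Case 2: P = 590 × 213 = 125700 W = 125.7 kW
  Case 3: P = 3530 × 39 = 137700 W = 137.7 kW
Ordering: 137.7 kW (case 3) > 125.7 kW (case 2) > 74.34 kW (case 1)
Final answer: 3, 2, 1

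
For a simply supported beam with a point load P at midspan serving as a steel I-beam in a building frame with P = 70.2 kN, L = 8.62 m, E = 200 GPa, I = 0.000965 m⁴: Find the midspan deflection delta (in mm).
Model: a simply supported beam with a point load P at midspan, so delta = (P·L^3) / (48·E·I).
Convert to SI units:
  P = 70.2 kN = 70200 N
  E = 200 GPa = 2 × 10¹¹ Pa
Substitute:
  delta = (70200 × 8.62^3) / (48 × (2 × 10¹¹) × 0.000965)
  delta = 0.004854 m
Convert: delta = 0.004854 m = 4.854 mm
Final answer: delta = 4.854 mm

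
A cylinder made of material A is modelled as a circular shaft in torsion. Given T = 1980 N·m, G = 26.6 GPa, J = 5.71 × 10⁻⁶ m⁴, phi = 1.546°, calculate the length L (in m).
Model: a circular shaft in torsion, so phi = (T·L) / (G·J).
Solve for L: L = (phi·G·J) / T.
Convert to SI units:
  G = 26.6 GPa = 2.66 × 10¹⁰ Pa
  phi = 1.546° = 0.02698 rad
Substitute:
  L = (0.02698 × (2.66 × 10¹⁰) × (5.71 × 10⁻⁶)) / 1980
  L = 2.07 m
Final answer: L = 2.07 m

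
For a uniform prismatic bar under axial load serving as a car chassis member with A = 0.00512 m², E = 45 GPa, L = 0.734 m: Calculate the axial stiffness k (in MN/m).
Model: a uniform prismatic bar under axial load, so k = (A·E) / L.
Convert to SI units:
  E = 45 GPa = 4.5 × 10¹⁰ Pa
Substitute:
  k = (0.00512 × (4.5 × 10¹⁰)) / 0.734
  k = 3.139 × 10⁸ N/m
Convert: k = 3.139 × 10⁸ N/m = 313.9 MN/m
Final answer: k = 313.9 MN/m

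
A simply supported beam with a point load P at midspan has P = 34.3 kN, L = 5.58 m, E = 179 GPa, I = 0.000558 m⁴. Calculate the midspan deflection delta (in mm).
Model: a simply supported beam with a point load P at midspan, so delta = (P·L^3) / (48·E·I).
Convert to SI units:
  P = 34.3 kN = 34300 N
  E = 179 GPa = 1.79 × 10¹¹ Pa
Substitute:
  delta = (34300 × 5.58^3) / (48 × (1.79 × 10¹¹) × 0.000558)
  delta = 0.001243 m
Convert: delta = 0.001243 m = 1.243 mm
Final answer: delta = 1.243 mm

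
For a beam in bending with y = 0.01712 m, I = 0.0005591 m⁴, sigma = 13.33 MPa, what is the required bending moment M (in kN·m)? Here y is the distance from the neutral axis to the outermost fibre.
Model: a beam in bending, so sigma = (M·y) / I.
Solve for M: M = (sigma·I) / y.
Convert to SI units:
  sigma = 13.33 MPa = 1.333 × 10⁷ Pa
Substitute:
  M = ((1.333 × 10⁷) × 0.0005591) / 0.01712
  M = 435300 N·m
Convert: M = 435300 N·m = 435.3 kN·m
Final answer: M = 435.3 kN·m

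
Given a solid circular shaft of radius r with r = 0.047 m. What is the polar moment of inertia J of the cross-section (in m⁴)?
Model: a solid circular shaft of radius r, so J = (π·r^4) / 2.
Substitute:
  J = (π × 0.047^4) / 2
  J = 7.665 × 10⁻⁶ m⁴
Final answer: J = 7.665 × 10⁻⁶ m⁴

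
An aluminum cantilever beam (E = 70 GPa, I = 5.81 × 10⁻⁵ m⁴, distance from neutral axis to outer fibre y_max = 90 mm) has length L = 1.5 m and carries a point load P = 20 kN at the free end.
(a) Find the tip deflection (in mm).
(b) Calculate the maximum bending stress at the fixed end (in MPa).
(a) Tip deflection of a cantilever with an end point load: δ = P·L^3 / (3·E·I). Convert P = 20 kN = 20000 N, E = 70 GPa = 7 × 10¹⁰ Pa.
  δ = (20000 × 1.5^3) / (3 × (7 × 10¹⁰) × (5.81 × 10⁻⁵)) = 0.005532 m = 5.532 mm
(b) Maximum bending moment at the fixed end: M = P·L = 20000 × 1.5 = 30000 N·m. Convert y_max = 90 mm = 0.09 m.
  σ = M·y_max / I = (30000 × 0.09) / (5.81 × 10⁻⁵) = 4.647 × 10⁷ Pa = 46.47 MPa
Final answer: (a) δ = 5.532 mm, (b) σ = 46.47 MPa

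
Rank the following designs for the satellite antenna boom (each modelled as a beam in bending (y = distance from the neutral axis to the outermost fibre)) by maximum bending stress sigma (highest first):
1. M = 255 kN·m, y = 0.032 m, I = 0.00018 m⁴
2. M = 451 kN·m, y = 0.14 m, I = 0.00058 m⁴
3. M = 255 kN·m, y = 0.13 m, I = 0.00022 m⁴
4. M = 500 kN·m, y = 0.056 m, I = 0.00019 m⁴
Model: a beam in bending (y = distance from the neutral axis to the outermost fibre), so sigma = (M·y) / I (SI units).
  Case 1: sigma = (255000 × 0.032) / 0.00018 = 4.533 × 10⁷ Pa = 45.33 MPa
  Case 2: sigma = (451000 × 0.14) / 0.00058 = 1.089 × 10⁸ Pa = 108.9 MPa
  Case 3: sigma = (255000 × 0.13) / 0.00022 = 1.507 × 10⁸ Pa = 150.7 MPa
  Case 4: sigma = (500000 × 0.056) / 0.00019 = 1.474 × 10⁸ Pa = 147.4 MPa
Ordering: 150.7 MPa (case 3) > 147.4 MPa (case 4) > 108.9 MPa (case 2) > 45.33 MPa (case 1)
Final answer: 3, 4, 2, 1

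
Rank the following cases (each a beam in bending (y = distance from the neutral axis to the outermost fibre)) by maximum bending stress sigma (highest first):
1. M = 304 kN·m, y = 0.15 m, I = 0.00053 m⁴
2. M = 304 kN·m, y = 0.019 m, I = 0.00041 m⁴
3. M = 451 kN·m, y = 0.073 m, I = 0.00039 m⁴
Model: a beam in bending (y = distance from the neutral axis to the outermost fibre), so sigma = (M·y) / I (SI units).
  Case 1: sigma = (304000 × 0.15) / 0.00053 = 8.604 × 10⁷ Pa = 86.04 MPa
  Case 2: sigma = (304000 × 0.019) / 0.00041 = 1.409 × 10⁷ Pa = 14.09 MPa
  Case 3: sigma = (451000 × 0.073) / 0.00039 = 8.442 × 10⁷ Pa = 84.42 MPa
Ordering: 86.04 MPa (case 1) > 84.42 MPa (case 3) > 14.09 MPa (case 2)
Final answer: 1, 3, 2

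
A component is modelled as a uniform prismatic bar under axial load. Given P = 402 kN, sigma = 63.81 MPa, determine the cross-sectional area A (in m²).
Model: a uniform prismatic bar under axial load, so sigma = P / A.
Solve for A: A = P / sigma.
Convert to SI units:
  P = 402 kN = 402000 N
  sigma = 63.81 MPa = 6.381 × 10⁷ Pa
Substitute:
  A = 402000 / (6.381 × 10⁷)
  A = 0.0063 m²
Final answer: A = 0.0063 m²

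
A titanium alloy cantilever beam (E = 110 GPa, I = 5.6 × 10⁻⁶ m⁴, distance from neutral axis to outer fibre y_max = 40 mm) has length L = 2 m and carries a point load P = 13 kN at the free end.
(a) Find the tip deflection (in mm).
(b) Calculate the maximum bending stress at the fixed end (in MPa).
(a) Tip deflection of a cantilever with an end point load: δ = P·L^3 / (3·E·I). Convert P = 13 kN = 13000 N, E = 110 GPa = 1.1 × 10¹¹ Pa.
  δ = (13000 × 2^3) / (3 × (1.1 × 10¹¹) × (5.6 × 10⁻⁶)) = 0.05628 m = 56.28 mm
(b) Maximum bending moment at the fixed end: M = P·L = 13000 × 2 = 26000 N·m. Convert y_max = 40 mm = 0.04 m.
  σ = M·y_max / I = (26000 × 0.04) / (5.6 × 10⁻⁶) = 1.857 × 10⁸ Pa = 185.7 MPa
Final answer: (a) δ = 56.28 mm, (b) σ = 185.7 MPa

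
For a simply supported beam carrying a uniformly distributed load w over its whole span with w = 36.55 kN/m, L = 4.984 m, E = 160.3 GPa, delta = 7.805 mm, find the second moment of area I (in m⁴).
Model: a simply supported beam carrying a uniformly distributed load w over its whole span, so delta = (5·w·L^4) / (384·E·I).
Solve for I: I = (5·w·L^4) / (384·delta·E).
Convert to SI units:
  w = 36.55 kN/m = 36550 N/m
  E = 160.3 GPa = 1.603 × 10¹¹ Pa
  delta = 7.805 mm = 0.007805 m
Substitute:
  I = (5 × 36550 × 4.984^4) / (384 × 0.007805 × (1.603 × 10¹¹))
  I = 0.0002347 m⁴
Final answer: I = 0.0002347 m⁴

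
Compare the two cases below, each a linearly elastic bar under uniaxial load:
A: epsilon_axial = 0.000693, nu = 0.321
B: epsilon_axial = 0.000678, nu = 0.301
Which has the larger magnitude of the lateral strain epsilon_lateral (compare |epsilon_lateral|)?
Model: a linearly elastic bar under uniaxial load, so epsilon_lateral = -nu·epsilon_axial (SI units).
  A: epsilon_lateral = -(0.321 × 0.000693) = -0.0002225
  B: epsilon_lateral = -(0.301 × 0.000678) = -0.0002041
|epsilon_lateral|: A = 0.0002225, B = 0.0002041, so A is larger in magnitude.
Final answer: A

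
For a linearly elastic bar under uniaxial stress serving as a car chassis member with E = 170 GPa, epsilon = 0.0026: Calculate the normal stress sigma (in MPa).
Model: a linearly elastic bar under uniaxial stress, so sigma = E·epsilon.
Convert to SI units:
  E = 170 GPa = 1.7 × 10¹¹ Pa
Substitute:
  sigma = (1.7 × 10¹¹) × 0.0026
  sigma = 4.42 × 10⁸ Pa
Convert: sigma = 4.42 × 10⁸ Pa = 442 MPa
Final answer: sigma = 442 MPa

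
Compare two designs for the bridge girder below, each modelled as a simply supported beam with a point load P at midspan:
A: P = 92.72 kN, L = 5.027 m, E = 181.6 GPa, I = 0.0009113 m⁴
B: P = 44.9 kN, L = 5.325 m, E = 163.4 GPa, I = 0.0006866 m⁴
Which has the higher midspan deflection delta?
Model: a simply supported beam with a point load P at midspan, so delta = (P·L^3) / (48·E·I) (SI units).
  A: delta = (92720 × 5.027^3) / (48 × (1.816 × 10¹¹) × 0.0009113) = 0.001483 m = 1.483 mm
  B: delta = (44900 × 5.325^3) / (48 × (1.634 × 10¹¹) × 0.0006866) = 0.001259 m = 1.259 mm
1.483 mm > 1.259 mm, so A is larger.
Final answer: A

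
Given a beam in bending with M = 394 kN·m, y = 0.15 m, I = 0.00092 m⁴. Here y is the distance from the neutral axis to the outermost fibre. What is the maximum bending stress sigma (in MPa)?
Model: a beam in bending, so sigma = (M·y) / I.
Convert to SI units:
  M = 394 kN·m = 394000 N·m
Substitute:
  sigma = (394000 × 0.15) / 0.00092
  sigma = 6.424 × 10⁷ Pa
Convert: sigma = 6.424 × 10⁷ Pa = 64.24 MPa
Final answer: sigma = 64.24 MPa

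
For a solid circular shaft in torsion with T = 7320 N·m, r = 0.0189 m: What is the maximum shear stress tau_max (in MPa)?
Model: a solid circular shaft in torsion, so tau_max = (2·T) / (π·r^3).
Substitute:
  tau_max = (2 × 7320) / (π × 0.0189^3)
  tau_max = 6.902 × 10⁸ Pa
Convert: tau_max = 6.902 × 10⁸ Pa = 690.2 MPa
Final answer: tau_max = 690.2 MPa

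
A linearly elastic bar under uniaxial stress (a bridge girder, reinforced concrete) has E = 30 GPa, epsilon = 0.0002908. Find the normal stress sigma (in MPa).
Model: a linearly elastic bar under uniaxial stress, so sigma = E·epsilon.
Convert to SI units:
  E = 30 GPa = 3 × 10¹⁰ Pa
Substitute:
  sigma = (3 × 10¹⁰) × 0.0002908
  sigma = 8.724 × 10⁶ Pa
Convert: sigma = 8.724 × 10⁶ Pa = 8.724 MPa
Final answer: sigma = 8.724 MPa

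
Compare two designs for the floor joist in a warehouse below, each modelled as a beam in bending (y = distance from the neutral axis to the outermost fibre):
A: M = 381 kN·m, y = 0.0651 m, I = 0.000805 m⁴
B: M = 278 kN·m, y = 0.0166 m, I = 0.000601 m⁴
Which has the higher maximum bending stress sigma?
Model: a beam in bending (y = distance from the neutral axis to the outermost fibre), so sigma = (M·y) / I (SI units).
  A: sigma = (381000 × 0.0651) / 0.000805 = 3.081 × 10⁷ Pa = 30.81 MPa
  B: sigma = (278000 × 0.0166) / 0.000601 = 7.679 × 10⁶ Pa = 7.679 MPa
30.81 MPa > 7.679 MPa, so A is larger.
Final answer: A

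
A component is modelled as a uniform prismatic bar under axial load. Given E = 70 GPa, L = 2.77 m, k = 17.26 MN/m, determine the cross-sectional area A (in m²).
Model: a uniform prismatic bar under axial load, so k = (A·E) / L.
Solve for A: A = (k·L) / E.
Convert to SI units:
  E = 70 GPa = 7 × 10¹⁰ Pa
  k = 17.26 MN/m = 1.726 × 10⁷ N/m
Substitute:
  A = ((1.726 × 10⁷) × 2.77) / (7 × 10¹⁰)
  A = 0.000683 m²
Final answer: A = 0.000683 m²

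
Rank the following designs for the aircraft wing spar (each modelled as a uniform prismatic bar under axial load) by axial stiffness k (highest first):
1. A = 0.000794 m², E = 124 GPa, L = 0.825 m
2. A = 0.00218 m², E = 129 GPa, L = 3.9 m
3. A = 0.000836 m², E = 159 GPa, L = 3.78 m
Model: a uniform prismatic bar under axial load, so k = (A·E) / L (SI units).
  Case 1: k = (0.000794 × (1.24 × 10¹¹)) / 0.825 = 1.193 × 10⁸ N/m = 119.3 MN/m
  Case 2: k = (0.00218 × (1.29 × 10¹¹)) / 3.9 = 7.211 × 10⁷ N/m = 72.11 MN/m
  Case 3: k = (0.000836 × (1.59 × 10¹¹)) / 3.78 = 3.517 × 10⁷ N/m = 35.17 MN/m
Ordering: 119.3 MN/m (case 1) > 72.11 MN/m (case 2) > 35.17 MN/m (case 3)
Final answer: 1, 2, 3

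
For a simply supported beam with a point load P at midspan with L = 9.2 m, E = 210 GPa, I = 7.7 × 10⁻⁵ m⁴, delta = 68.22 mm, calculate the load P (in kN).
Model: a simply supported beam with a point load P at midspan, so delta = (P·L^3) / (48·E·I).
Solve for P: P = (48·delta·E·I) / L^3.
Convert to SI units:
  E = 210 GPa = 2.1 × 10¹¹ Pa
  delta = 68.22 mm = 0.06822 m
Substitute:
  P = (48 × 0.06822 × (2.1 × 10¹¹) × (7.7 × 10⁻⁵)) / 9.2^3
  P = 68000 N
Convert: P = 68000 N = 68 kN
Final answer: P = 68 kN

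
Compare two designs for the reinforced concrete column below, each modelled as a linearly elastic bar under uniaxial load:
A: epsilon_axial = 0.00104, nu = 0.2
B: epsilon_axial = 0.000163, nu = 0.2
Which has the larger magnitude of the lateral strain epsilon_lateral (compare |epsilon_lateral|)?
Model: a linearly elastic bar under uniaxial load, so epsilon_lateral = -nu·epsilon_axial (SI units).
  A: epsilon_lateral = -(0.2 × 0.00104) = -0.000208
  B: epsilon_lateral = -(0.2 × 0.000163) = -3.26 × 10⁻⁵
|epsilon_lateral|: A = 0.000208, B = 3.26 × 10⁻⁵, so A is larger in magnitude.
Final answer: A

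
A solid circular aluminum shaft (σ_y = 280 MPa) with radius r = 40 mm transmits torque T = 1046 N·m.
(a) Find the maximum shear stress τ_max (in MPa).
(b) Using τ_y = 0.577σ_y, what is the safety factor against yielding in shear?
(a) For a solid circular shaft, τ_max = T·r/J with J = π·r^4/2, i.e. τ_max = 2·T / (π·r^3). Convert r = 40 mm = 0.04 m.
  τ_max = (2 × 1046) / (π × 0.04^3) = 1.04 × 10⁷ Pa = 10.4 MPa
(b) τ_y = 0.577 × 280 = 161.56 MPa
  SF = τ_y/τ_max = 161.56 / 10.4 = 15.53
Final answer: (a) τ_max = 10.4 MPa, (b) SF = 15.53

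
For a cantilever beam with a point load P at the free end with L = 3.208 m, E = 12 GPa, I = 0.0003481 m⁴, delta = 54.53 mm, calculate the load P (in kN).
Model: a cantilever beam with a point load P at the free end, so delta = (P·L^3) / (3·E·I).
Solve for P: P = (3·delta·E·I) / L^3.
Convert to SI units:
  E = 12 GPa = 1.2 × 10¹⁰ Pa
  delta = 54.53 mm = 0.05453 m
Substitute:
  P = (3 × 0.05453 × (1.2 × 10¹⁰) × 0.0003481) / 3.208^3
  P = 20700 N
Convert: P = 20700 N = 20.7 kN
Final answer: P = 20.7 kN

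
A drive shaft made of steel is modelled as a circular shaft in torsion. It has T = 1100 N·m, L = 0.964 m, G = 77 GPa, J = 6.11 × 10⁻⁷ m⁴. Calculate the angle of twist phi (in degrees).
Model: a circular shaft in torsion, so phi = (T·L) / (G·J).
Convert to SI units:
  G = 77 GPa = 7.7 × 10¹⁰ Pa
Substitute:
  phi = (1100 × 0.964) / ((7.7 × 10¹⁰) × (6.11 × 10⁻⁷))
  phi = 0.02254 rad
Convert to degrees: phi = 0.02254 × 180/π = 1.291°
Final answer: phi = 1.291°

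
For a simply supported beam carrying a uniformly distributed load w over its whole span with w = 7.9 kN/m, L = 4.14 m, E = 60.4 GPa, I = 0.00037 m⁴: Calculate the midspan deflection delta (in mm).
Model: a simply supported beam carrying a uniformly distributed load w over its whole span, so delta = (5·w·L^4) / (384·E·I).
Convert to SI units:
  w = 7.9 kN/m = 7900 N/m
  E = 60.4 GPa = 6.04 × 10¹⁰ Pa
Substitute:
  delta = (5 × 7900 × 4.14^4) / (384 × (6.04 × 10¹⁰) × 0.00037)
  delta = 0.001352 m
Convert: delta = 0.001352 m = 1.352 mm
Final answer: delta = 1.352 mm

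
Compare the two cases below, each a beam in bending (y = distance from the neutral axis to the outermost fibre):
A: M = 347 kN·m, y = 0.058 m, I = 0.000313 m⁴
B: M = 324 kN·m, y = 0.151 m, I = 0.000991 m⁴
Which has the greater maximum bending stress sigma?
Model: a beam in bending (y = distance from the neutral axis to the outermost fibre), so sigma = (M·y) / I (SI units).
  A: sigma = (347000 × 0.058) / 0.000313 = 6.43 × 10⁷ Pa = 64.3 MPa
  B: sigma = (324000 × 0.151) / 0.000991 = 4.937 × 10⁷ Pa = 49.37 MPa
64.3 MPa > 49.37 MPa, so A is larger.
Final answer: A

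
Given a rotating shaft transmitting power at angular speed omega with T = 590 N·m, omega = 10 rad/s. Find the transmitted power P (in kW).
Model: a rotating shaft transmitting power at angular speed omega, so P = T·omega.
Substitute:
  P = 590 × 10
  P = 5900 W
Convert: P = 5900 W = 5.9 kW
Final answer: P = 5.9 kW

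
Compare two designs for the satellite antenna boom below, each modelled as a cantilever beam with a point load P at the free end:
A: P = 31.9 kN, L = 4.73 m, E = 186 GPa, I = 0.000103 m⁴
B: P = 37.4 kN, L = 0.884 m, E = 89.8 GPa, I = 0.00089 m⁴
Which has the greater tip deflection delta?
Model: a cantilever beam with a point load P at the free end, so delta = (P·L^3) / (3·E·I) (SI units).
  A: delta = (31900 × 4.73^3) / (3 × (1.86 × 10¹¹) × 0.000103) = 0.05874 m = 58.74 mm
  B: delta = (37400 × 0.884^3) / (3 × (8.98 × 10¹⁰) × 0.00089) = 0.0001078 m = 0.1078 mm
58.74 mm > 0.1078 mm, so A is larger.
Final answer: A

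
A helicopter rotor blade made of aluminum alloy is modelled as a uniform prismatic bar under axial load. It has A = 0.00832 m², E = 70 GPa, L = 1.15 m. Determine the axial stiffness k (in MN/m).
Model: a uniform prismatic bar under axial load, so k = (A·E) / L.
Convert to SI units:
  E = 70 GPa = 7 × 10¹⁰ Pa
Substitute:
  k = (0.00832 × (7 × 10¹⁰)) / 1.15
  k = 5.064 × 10⁸ N/m
Convert: k = 5.064 × 10⁸ N/m = 506.4 MN/m
Final answer: k = 506.4 MN/m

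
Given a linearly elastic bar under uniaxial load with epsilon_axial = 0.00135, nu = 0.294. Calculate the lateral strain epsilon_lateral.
Model: a linearly elastic bar under uniaxial load, so epsilon_lateral = -nu·epsilon_axial.
Substitute:
  epsilon_lateral = -(0.294 × 0.00135)
  epsilon_lateral = -0.0003969
Final answer: epsilon_lateral = -0.0003969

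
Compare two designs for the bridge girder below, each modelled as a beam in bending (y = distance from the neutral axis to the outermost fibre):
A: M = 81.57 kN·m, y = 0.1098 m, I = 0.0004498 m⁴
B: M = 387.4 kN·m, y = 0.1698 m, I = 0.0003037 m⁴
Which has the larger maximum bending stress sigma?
Model: a beam in bending (y = distance from the neutral axis to the outermost fibre), so sigma = (M·y) / I (SI units).
  A: sigma = (81570 × 0.1098) / 0.0004498 = 1.991 × 10⁷ Pa = 19.91 MPa
  B: sigma = (387400 × 0.1698) / 0.0003037 = 2.166 × 10⁸ Pa = 216.6 MPa
216.6 MPa > 19.91 MPa, so B is larger.
Final answer: B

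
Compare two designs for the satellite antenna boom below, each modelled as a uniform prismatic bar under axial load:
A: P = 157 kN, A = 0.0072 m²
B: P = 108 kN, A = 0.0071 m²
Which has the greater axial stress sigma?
Model: a uniform prismatic bar under axial load, so sigma = P / A (SI units).
  A: sigma = 157000 / 0.0072 = 2.181 × 10⁷ Pa = 21.81 MPa
  B: sigma = 108000 / 0.0071 = 1.521 × 10⁷ Pa = 15.21 MPa
21.81 MPa > 15.21 MPa, so A is larger.
Final answer: A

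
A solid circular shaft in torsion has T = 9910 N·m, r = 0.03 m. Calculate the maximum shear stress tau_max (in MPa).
Model: a solid circular shaft in torsion, so tau_max = (2·T) / (π·r^3).
Substitute:
  tau_max = (2 × 9910) / (π × 0.03^3)
  tau_max = 2.337 × 10⁸ Pa
Convert: tau_max = 2.337 × 10⁸ Pa = 233.7 MPa
Final answer: tau_max = 233.7 MPa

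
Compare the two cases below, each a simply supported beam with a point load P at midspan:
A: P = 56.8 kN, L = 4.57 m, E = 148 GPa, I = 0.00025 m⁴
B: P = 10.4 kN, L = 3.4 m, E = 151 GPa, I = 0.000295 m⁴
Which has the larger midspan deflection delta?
Model: a simply supported beam with a point load P at midspan, so delta = (P·L^3) / (48·E·I) (SI units).
  A: delta = (56800 × 4.57^3) / (48 × (1.48 × 10¹¹) × 0.00025) = 0.003052 m = 3.052 mm
  B: delta = (10400 × 3.4^3) / (48 × (1.51 × 10¹¹) × 0.000295) = 0.0001912 m = 0.1912 mm
3.052 mm > 0.1912 mm, so A is larger.
Final answer: A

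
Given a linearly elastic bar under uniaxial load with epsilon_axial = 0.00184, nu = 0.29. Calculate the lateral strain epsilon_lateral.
Model: a linearly elastic bar under uniaxial load, so epsilon_lateral = -nu·epsilon_axial.
Substitute:
  epsilon_lateral = -(0.29 × 0.00184)
  epsilon_lateral = -0.0005336
Final answer: epsilon_lateral = -0.0005336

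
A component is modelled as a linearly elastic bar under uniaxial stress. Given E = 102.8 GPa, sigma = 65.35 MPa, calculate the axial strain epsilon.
Model: a linearly elastic bar under uniaxial stress, so sigma = E·epsilon.
Solve for epsilon: epsilon = sigma / E.
Convert to SI units:
  E = 102.8 GPa = 1.028 × 10¹¹ Pa
  sigma = 65.35 MPa = 6.535 × 10⁷ Pa
Substitute:
  epsilon = (6.535 × 10⁷) / (1.028 × 10¹¹)
  epsilon = 0.0006357
Final answer: epsilon = 0.0006357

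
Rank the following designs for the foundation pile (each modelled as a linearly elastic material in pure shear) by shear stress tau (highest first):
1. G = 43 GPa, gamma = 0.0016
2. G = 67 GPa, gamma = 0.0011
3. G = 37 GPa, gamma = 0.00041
Model: a linearly elastic material in pure shear, so tau = G·gamma (SI units).
  Case 1: tau = (4.3 × 10¹⁰) × 0.0016 = 6.88 × 10⁷ Pa = 68.8 MPa
  Case 2: tau = (6.7 × 10¹⁰) × 0.0011 = 7.37 × 10⁷ Pa = 73.7 MPa
  Case 3: tau = (3.7 × 10¹⁰) × 0.00041 = 1.517 × 10⁷ Pa = 15.17 MPa
Ordering: 73.7 MPa (case 2) > 68.8 MPa (case 1) > 15.17 MPa (case 3)
Final answer: 2, 1, 3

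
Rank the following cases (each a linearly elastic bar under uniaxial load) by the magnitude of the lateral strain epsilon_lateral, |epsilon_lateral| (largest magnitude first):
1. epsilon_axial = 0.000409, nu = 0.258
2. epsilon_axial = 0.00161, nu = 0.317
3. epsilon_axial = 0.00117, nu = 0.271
Model: a linearly elastic bar under uniaxial load, so epsilon_lateral = -nu·epsilon_axial (SI units).
  Case 1: epsilon_lateral = -(0.258 × 0.000409) = -0.0001055
  Case 2: epsilon_lateral = -(0.317 × 0.00161) = -0.0005104
  Case 3: epsilon_lateral = -(0.271 × 0.00117) = -0.0003171
Ordering by |epsilon_lateral|: 0.0005104 (case 2) > 0.0003171 (case 3) > 0.0001055 (case 1)
Final answer: 2, 3, 1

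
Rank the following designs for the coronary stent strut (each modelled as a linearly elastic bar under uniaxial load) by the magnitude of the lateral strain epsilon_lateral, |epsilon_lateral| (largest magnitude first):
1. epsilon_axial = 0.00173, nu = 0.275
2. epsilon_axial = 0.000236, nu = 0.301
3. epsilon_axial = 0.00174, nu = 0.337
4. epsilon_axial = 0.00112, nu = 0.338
Model: a linearly elastic bar under uniaxial load, so epsilon_lateral = -nu·epsilon_axial (SI units).
  Case 1: epsilon_lateral = -(0.275 × 0.00173) = -0.0004758
  Case 2: epsilon_lateral = -(0.301 × 0.000236) = -7.104 × 10⁻⁵
  Case 3: epsilon_lateral = -(0.337 × 0.00174) = -0.0005864
  Case 4: epsilon_lateral = -(0.338 × 0.00112) = -0.0003786
Ordering by |epsilon_lateral|: 0.0005864 (case 3) > 0.0004758 (case 1) > 0.0003786 (case 4) > 7.104 × 10⁻⁵ (case 2)
Final answer: 3, 1, 4, 2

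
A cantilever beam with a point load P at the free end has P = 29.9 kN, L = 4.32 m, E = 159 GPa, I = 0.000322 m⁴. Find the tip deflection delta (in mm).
Model: a cantilever beam with a point load P at the free end, so delta = (P·L^3) / (3·E·I).
Convert to SI units:
  P = 29.9 kN = 29900 N
  E = 159 GPa = 1.59 × 10¹¹ Pa
Substitute:
  delta = (29900 × 4.32^3) / (3 × (1.59 × 10¹¹) × 0.000322)
  delta = 0.01569 m
Convert: delta = 0.01569 m = 15.69 mm
Final answer: delta = 15.69 mm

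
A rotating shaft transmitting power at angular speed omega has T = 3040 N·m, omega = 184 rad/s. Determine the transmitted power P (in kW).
Model: a rotating shaft transmitting power at angular speed omega, so P = T·omega.
Substitute:
  P = 3040 × 184
  P = 559400 W
Convert: P = 559400 W = 559.4 kW
Final answer: P = 559.4 kW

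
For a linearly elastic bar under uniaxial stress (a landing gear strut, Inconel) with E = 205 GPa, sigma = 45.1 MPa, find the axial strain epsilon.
Model: a linearly elastic bar under uniaxial stress, so sigma = E·epsilon.
Solve for epsilon: epsilon = sigma / E.
Convert to SI units:
  E = 205 GPa = 2.05 × 10¹¹ Pa
  sigma = 45.1 MPa = 4.51 × 10⁷ Pa
Substitute:
  epsilon = (4.51 × 10⁷) / (2.05 × 10¹¹)
  epsilon = 0.00022
Final answer: epsilon = 0.00022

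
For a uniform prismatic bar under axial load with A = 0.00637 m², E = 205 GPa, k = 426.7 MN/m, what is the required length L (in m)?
Model: a uniform prismatic bar under axial load, so k = (A·E) / L.
Solve for L: L = (A·E) / k.
Convert to SI units:
  E = 205 GPa = 2.05 × 10¹¹ Pa
  k = 426.7 MN/m = 4.267 × 10⁸ N/m
Substitute:
  L = (0.00637 × (2.05 × 10¹¹)) / (4.267 × 10⁸)
  L = 3.06 m
Final answer: L = 3.06 m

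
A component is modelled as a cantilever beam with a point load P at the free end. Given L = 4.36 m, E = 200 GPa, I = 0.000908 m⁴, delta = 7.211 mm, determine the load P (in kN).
Model: a cantilever beam with a point load P at the free end, so delta = (P·L^3) / (3·E·I).
Solve for P: P = (3·delta·E·I) / L^3.
Convert to SI units:
  E = 200 GPa = 2 × 10¹¹ Pa
  delta = 7.211 mm = 0.007211 m
Substitute:
  P = (3 × 0.007211 × (2 × 10¹¹) × 0.000908) / 4.36^3
  P = 47400 N
Convert: P = 47400 N = 47.4 kN
Final answer: P = 47.4 kN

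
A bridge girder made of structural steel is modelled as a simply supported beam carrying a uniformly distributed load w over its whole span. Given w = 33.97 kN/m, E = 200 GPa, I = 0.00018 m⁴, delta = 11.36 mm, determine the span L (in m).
Model: a simply supported beam carrying a uniformly distributed load w over its whole span, so delta = (5·w·L^4) / (384·E·I).
Solve for L: L = ((384·delta·E·I) / (5·w))^(1/4).
Convert to SI units:
  w = 33.97 kN/m = 33970 N/m
  E = 200 GPa = 2 × 10¹¹ Pa
  delta = 11.36 mm = 0.01136 m
Substitute:
  L = ((384 × 0.01136 × (2 × 10¹¹) × 0.00018) / (5 × 33970))^(1/4)
  L = 5.514 m
Final answer: L = 5.514 m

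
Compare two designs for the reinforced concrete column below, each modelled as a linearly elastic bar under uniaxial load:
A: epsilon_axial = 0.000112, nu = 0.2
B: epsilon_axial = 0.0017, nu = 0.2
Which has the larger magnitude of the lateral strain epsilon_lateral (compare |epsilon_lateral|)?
Model: a linearly elastic bar under uniaxial load, so epsilon_lateral = -nu·epsilon_axial (SI units).
  A: epsilon_lateral = -(0.2 × 0.000112) = -2.24 × 10⁻⁵
  B: epsilon_lateral = -(0.2 × 0.0017) = -0.00034
|epsilon_lateral|: A = 2.24 × 10⁻⁵, B = 0.00034, so B is larger in magnitude.
Final answer: B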